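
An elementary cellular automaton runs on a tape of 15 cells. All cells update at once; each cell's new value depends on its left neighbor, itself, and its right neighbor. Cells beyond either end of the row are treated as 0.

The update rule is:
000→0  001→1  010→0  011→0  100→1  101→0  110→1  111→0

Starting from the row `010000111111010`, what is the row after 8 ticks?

101001000001001
000110100010110
001010010100011
010001100010101
101010110100000
000000010010000
000000101101000
000001000100100

000001000100100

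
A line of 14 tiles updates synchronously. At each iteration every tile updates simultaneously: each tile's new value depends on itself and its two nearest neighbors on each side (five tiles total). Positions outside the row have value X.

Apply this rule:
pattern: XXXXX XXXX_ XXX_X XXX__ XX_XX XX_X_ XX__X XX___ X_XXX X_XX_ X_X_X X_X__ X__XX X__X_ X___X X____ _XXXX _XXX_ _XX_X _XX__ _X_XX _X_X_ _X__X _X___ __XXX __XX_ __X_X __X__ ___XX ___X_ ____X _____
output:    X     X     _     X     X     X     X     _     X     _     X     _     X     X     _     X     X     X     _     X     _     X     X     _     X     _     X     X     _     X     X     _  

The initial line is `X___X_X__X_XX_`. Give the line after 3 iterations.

iteration 1: X__XXX_XXX___X
iteration 2: XXXXX_XXXX___X
iteration 3: XXXX_XXXXX___X

XXXX_XXXXX___X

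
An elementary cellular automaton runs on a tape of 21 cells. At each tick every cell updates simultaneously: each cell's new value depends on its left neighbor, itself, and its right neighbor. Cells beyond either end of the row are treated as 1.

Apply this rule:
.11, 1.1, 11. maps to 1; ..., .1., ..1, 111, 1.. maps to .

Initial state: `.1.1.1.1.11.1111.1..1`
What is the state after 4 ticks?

1111.11.1......11...1

1.1.1.1.11111..11...1
11.1.1.11...1..11...1
.11.1.111......11...1
1111.11.1......11...1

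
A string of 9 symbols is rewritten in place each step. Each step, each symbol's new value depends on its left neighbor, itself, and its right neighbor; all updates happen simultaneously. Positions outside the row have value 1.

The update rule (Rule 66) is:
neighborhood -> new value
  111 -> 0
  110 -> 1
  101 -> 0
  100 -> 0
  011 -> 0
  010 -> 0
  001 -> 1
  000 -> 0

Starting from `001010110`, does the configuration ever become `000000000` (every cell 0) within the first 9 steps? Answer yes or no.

no

010000010
000000100
000001001
000010010
000100100
001001001
010010010
000100100  (repeats step 5; period 3)
step 9: 001001001
step 9 is 001001001, still not uniform 0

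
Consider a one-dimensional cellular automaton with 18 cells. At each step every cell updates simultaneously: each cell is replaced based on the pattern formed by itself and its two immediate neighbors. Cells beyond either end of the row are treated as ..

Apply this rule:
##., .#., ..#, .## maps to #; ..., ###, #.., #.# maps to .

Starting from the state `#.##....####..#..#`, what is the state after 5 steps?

#.##.##.#.##.##.##

#.##...##..#.##.##
#.##..###.##.##.##
#.##.##.#.##.##.##
#.##.##.#.##.##.##  (fixed point — unchanged through step 5)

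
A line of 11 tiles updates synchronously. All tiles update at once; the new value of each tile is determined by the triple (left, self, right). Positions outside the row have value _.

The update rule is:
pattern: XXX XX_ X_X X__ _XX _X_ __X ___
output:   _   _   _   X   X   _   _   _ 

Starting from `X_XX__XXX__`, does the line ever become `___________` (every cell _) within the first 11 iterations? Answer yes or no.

yes

__X_X_X__X_
_______X__X
________X__
_________X_
__________X
___________
all cells are _ at iteration 6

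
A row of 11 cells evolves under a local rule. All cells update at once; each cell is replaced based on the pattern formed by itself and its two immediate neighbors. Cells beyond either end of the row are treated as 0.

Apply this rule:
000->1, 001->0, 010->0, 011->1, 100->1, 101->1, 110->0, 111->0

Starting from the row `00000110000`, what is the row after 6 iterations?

iteration 1: 11110101111
iteration 2: 10001011000
iteration 3: 01100110111
iteration 4: 01010101100
iteration 5: 00101011011
iteration 6: 10010110110

10010110110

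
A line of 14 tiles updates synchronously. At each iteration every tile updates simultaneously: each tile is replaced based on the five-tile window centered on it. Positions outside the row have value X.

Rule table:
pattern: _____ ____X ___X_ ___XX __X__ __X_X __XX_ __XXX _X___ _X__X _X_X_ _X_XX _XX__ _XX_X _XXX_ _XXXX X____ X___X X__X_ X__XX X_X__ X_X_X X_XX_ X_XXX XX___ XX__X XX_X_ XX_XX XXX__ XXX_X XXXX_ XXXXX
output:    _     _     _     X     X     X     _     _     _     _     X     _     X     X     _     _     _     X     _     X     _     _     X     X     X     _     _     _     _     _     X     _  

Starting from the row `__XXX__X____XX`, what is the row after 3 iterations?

X______XX_X__X

_X_____X___X__
_______X_X_X_X
X______XX_X__X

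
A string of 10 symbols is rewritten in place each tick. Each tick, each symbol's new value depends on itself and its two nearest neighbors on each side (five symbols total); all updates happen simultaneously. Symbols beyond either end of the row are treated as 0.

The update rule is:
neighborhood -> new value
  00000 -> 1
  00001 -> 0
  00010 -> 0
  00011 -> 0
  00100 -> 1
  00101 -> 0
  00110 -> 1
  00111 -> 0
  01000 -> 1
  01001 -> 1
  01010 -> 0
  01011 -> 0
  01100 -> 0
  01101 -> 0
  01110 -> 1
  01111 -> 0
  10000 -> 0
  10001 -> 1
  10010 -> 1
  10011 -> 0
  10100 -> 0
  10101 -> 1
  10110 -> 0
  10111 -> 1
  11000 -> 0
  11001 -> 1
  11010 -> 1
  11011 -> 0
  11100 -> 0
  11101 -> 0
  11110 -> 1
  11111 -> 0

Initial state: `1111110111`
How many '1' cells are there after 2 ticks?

tick 1: 0000100110
tick 2: 1100110100
count of 1: 5

5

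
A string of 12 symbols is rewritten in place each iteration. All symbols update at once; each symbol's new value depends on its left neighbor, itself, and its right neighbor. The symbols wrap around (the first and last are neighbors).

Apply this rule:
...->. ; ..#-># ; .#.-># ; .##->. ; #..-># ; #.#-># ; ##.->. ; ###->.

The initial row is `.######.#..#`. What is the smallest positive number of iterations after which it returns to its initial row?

10

#......#####
.#....#.....
###..###....
...##...#..#
#.#..#.#####
.######.....
#......#....
##....###..#
..#..#...##.
.######.#..#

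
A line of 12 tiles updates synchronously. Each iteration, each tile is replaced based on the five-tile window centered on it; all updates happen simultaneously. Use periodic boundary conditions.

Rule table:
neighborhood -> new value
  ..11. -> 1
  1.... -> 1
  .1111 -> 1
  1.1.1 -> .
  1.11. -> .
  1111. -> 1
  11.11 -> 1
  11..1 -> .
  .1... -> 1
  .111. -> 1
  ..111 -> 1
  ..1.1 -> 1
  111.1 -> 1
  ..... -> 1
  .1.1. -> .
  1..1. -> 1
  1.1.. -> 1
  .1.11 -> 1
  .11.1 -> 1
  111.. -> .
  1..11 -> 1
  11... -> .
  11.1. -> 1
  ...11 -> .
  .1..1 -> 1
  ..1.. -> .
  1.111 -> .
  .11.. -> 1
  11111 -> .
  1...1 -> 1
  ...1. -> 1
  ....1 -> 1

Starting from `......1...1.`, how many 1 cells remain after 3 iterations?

10

iteration 1: 111111.111.1
iteration 2: 1...111.111.
iteration 3: 111.1111.111
count of 1: 10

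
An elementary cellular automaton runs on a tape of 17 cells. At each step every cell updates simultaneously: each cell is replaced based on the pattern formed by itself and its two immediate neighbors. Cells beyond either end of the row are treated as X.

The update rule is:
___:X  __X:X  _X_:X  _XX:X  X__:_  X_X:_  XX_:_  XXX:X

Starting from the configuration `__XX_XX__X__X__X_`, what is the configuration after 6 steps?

_XX__X__XX_XX_XX_
_X__XX_XX__X__X__
_X_XX__X__XX_XX_X
_X_X__XX_XX__X__X
_X_X_XX__X__XX_XX
_X_X_X__XX_XX__XX

_X_X_X__XX_XX__XX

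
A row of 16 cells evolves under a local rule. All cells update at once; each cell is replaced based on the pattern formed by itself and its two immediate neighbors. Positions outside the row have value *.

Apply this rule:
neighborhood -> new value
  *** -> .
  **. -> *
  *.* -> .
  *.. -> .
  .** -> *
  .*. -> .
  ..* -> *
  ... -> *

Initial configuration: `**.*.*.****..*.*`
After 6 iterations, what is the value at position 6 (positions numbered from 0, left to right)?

.*.....*..*.*..*
...****..*....**
.***..*.*..****.
.*.*.*....**..*.
.......*****.*..
.*******...*...*
position 6 holds *

*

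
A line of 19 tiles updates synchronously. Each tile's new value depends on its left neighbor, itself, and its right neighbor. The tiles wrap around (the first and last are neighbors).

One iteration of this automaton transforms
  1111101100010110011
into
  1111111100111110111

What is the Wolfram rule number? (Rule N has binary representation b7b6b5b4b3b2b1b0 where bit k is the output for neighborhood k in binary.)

position 0: 111 → 1  (bit 7 = 1)
position 4: 110 → 1  (bit 6 = 1)
position 5: 101 → 1  (bit 5 = 1)
position 8: 100 → 0  (bit 4 = 0)
position 6: 011 → 1  (bit 3 = 1)
position 11: 010 → 1  (bit 2 = 1)
position 10: 001 → 1  (bit 1 = 1)
position 9: 000 → 0  (bit 0 = 0)
bits b7..b0 = 11101110 = 238

238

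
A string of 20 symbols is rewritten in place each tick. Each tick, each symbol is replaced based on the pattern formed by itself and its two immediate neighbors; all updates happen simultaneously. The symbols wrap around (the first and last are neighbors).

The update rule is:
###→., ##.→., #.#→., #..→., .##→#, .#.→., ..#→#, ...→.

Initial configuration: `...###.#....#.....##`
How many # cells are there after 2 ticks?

tick 1: ..##.......#.....##.
tick 2: .##.......#.....##..
count of #: 5

5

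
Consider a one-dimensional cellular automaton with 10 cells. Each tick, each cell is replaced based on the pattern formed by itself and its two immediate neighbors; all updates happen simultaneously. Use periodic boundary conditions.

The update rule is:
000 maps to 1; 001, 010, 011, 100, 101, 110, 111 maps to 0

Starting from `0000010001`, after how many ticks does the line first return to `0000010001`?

2

0111000100
0000010001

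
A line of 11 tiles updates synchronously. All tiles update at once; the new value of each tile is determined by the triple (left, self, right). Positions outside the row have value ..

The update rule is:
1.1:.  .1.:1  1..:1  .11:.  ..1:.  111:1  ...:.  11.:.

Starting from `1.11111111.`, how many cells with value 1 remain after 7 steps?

1..111111.1
11..1111..1
..1..11.1.1
..11....1.1
....1...1.1
....11..1.1
......1.1.1
count of 1: 3

3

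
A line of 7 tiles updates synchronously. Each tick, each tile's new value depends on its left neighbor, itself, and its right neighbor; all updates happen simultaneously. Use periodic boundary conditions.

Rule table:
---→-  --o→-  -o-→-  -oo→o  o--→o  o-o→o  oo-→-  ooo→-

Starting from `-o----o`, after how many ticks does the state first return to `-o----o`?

tick 1: o-o----
tick 2: -o-o---
tick 3: --o-o--
tick 4: ---o-o-
tick 5: ----o-o
tick 6: o----o-
tick 7: -o----o

7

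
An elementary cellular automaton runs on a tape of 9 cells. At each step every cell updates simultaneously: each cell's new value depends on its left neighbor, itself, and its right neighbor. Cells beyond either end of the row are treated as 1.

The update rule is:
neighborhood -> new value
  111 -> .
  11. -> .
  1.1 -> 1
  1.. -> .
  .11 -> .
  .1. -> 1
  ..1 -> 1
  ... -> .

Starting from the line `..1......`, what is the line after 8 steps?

.1...1...

.11.....1
1......1.
......111
.....1...
....11..1
...1...1.
..11..111
.1...1...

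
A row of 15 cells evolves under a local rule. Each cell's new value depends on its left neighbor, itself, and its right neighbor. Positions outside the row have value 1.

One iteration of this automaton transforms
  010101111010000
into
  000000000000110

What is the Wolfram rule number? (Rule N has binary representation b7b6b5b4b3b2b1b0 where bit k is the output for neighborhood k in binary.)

1

position 6: 111 → 0  (bit 7 = 0)
position 8: 110 → 0  (bit 6 = 0)
position 0: 101 → 0  (bit 5 = 0)
position 11: 100 → 0  (bit 4 = 0)
position 5: 011 → 0  (bit 3 = 0)
position 1: 010 → 0  (bit 2 = 0)
position 14: 001 → 0  (bit 1 = 0)
position 12: 000 → 1  (bit 0 = 1)
bits b7..b0 = 00000001 = 1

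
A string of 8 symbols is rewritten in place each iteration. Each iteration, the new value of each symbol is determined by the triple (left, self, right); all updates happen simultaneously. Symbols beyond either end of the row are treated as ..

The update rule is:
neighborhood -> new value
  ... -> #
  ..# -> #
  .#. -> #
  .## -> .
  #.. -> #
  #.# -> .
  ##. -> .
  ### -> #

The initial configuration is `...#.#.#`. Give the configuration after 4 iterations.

###.#..#

####.#.#
.##..#.#
#..###.#
###.#..#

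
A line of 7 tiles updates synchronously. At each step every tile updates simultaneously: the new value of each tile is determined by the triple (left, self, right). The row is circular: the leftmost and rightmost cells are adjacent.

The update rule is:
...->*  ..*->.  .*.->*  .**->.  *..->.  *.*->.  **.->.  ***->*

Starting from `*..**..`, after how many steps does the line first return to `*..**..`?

*......
*.****.
*..**..

3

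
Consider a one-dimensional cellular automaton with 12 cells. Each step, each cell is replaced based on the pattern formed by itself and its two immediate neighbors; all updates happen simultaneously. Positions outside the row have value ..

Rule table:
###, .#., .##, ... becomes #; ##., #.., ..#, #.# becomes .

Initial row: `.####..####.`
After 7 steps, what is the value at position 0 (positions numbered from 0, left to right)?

.###...###..
.##..#.##..#
.#...#.#...#
.#.#.#.#.#.#
.#.#.#.#.#.#  (fixed point — unchanged through step 7)
position 0 holds .

.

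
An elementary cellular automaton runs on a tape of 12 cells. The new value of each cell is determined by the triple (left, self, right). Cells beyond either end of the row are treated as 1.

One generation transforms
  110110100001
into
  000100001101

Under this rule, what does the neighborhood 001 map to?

0

At position 10 the neighborhood is 001; the next row has 0 there.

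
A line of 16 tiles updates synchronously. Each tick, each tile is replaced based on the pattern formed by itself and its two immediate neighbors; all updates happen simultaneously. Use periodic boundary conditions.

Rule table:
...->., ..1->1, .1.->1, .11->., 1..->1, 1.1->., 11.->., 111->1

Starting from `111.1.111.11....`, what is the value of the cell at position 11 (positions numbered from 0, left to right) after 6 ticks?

1

.1..1..1....1..1
.11111111..11111
..111111.11.111.
.1.1111......1.1
.1..11.1....11.1
.111...11..1...1
position 11 holds 1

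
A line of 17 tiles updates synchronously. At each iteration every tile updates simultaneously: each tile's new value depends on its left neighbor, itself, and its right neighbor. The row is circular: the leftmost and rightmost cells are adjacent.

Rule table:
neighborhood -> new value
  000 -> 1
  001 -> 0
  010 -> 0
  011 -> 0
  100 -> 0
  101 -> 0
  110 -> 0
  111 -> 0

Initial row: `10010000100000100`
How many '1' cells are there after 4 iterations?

8

iteration 1: 00000110001110000
iteration 2: 11110000100000111
iteration 3: 00000110001110000  (repeats iteration 1; period 2)
iteration 4: 11110000100000111
count of 1: 8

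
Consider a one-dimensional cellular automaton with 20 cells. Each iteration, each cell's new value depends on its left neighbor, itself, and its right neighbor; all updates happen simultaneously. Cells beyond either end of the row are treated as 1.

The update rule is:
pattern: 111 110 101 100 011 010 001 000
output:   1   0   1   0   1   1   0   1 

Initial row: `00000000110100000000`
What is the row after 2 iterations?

11111101111011111101

iteration 1: 01111110101101111110
iteration 2: 11111101111011111101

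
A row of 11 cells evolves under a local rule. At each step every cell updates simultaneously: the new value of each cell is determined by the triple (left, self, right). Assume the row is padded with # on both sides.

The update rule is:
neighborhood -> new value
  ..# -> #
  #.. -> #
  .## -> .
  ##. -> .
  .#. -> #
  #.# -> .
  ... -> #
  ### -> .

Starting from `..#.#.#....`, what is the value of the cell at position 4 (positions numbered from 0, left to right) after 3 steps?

###.#.#####
....#......
###########
position 4 holds #

#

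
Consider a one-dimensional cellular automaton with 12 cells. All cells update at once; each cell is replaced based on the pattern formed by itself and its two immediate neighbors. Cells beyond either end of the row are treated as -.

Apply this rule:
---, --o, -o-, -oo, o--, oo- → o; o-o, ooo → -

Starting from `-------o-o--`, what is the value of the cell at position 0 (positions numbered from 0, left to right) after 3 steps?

o

oooooooo-ooo
o------o-o-o
oooooooo-o-o
position 0 holds o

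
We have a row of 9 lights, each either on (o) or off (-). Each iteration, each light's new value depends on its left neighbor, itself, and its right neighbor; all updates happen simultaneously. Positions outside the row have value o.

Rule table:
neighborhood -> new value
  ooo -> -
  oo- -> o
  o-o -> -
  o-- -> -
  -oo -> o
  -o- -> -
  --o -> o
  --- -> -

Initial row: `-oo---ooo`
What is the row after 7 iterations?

-oo--ooo-

-oo--oo--
-oo-ooo-o
-oo-o-o-o
-oo-----o
-oo----oo
-oo---oo-
-oo--ooo-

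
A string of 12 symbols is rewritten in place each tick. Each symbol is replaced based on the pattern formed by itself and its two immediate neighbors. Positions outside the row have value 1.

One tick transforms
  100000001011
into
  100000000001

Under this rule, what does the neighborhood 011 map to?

At position 10 the neighborhood is 011; the next row has 0 there.

0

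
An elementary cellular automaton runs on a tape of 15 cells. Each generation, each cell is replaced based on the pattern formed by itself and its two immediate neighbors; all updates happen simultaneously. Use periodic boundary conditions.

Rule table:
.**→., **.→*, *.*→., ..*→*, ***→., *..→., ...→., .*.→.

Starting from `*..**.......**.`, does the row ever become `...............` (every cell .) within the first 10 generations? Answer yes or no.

no

generation 1: ..*.*......*.*.
generation 2: .*........*....
generation 3: *........*.....
generation 4: ........*.....*
generation 5: .......*.....*.
generation 6: ......*.....*..
generation 7: .....*.....*...
generation 8: ....*.....*....
generation 9: ...*.....*.....
generation 10: ..*.....*......
generation 10 is ..*.....*......, still not uniform .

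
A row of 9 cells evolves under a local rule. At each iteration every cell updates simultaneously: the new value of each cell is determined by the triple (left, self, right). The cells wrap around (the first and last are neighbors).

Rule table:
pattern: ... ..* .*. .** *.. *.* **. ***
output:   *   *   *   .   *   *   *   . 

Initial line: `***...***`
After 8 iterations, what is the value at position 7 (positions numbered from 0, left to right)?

*

..****...
**...****
.****....
*...*****
****.....
...******
***.....*
..******.
position 7 holds *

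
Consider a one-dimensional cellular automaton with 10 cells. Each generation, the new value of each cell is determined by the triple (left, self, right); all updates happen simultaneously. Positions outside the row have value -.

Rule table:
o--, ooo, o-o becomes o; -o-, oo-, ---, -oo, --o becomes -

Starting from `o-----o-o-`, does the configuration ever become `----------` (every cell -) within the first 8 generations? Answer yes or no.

no

-o-----o-o
--o-----o-
---o-----o
----o-----
-----o----
------o---
-------o--
--------o-
generation 8 is --------o-, still not uniform -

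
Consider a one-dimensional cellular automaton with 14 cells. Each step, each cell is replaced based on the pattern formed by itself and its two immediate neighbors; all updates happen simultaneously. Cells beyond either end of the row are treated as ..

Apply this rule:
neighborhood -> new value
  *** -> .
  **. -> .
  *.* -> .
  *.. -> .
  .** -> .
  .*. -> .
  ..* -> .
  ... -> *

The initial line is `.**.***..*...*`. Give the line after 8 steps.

**********...*

...........*..
**********...*
...........*..  (repeats step 1; period 2)
step 8: **********...*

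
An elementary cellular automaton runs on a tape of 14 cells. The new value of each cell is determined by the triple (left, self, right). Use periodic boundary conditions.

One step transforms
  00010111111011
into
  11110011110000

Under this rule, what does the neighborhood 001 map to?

1

At position 2 the neighborhood is 001; the next row has 1 there.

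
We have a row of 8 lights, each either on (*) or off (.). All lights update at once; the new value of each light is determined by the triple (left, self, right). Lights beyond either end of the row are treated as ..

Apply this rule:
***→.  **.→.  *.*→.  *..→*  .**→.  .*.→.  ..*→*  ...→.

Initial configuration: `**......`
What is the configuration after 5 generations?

*.....*.

generation 1: ..*.....
generation 2: .*.*....
generation 3: *...*...
generation 4: .*.*.*..
generation 5: *.....*.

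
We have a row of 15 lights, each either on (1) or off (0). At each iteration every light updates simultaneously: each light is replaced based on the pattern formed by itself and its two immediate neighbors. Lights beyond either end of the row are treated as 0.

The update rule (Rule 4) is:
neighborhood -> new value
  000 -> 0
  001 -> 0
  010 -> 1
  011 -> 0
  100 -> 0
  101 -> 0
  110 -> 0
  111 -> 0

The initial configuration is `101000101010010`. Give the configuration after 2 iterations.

101000101010010

101000101010010  (fixed point — unchanged through iteration 2)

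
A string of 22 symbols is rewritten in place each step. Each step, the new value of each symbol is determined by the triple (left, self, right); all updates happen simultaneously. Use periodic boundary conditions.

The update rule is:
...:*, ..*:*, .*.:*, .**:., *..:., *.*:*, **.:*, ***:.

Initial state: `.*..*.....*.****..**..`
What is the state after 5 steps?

**.**.******...*.*.*.*
.**.**.....*.********.
*.**.*.******.......*.
**.****.....*.********
.**...*.******........

.**...*.******........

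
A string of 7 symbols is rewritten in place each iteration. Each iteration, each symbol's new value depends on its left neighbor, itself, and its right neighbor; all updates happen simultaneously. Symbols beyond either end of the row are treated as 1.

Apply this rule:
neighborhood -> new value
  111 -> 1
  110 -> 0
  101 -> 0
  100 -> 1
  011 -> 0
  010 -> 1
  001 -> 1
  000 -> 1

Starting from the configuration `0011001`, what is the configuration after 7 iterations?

1100110
1011000
0000111
1111011
1110001
1101110
1000100

1000100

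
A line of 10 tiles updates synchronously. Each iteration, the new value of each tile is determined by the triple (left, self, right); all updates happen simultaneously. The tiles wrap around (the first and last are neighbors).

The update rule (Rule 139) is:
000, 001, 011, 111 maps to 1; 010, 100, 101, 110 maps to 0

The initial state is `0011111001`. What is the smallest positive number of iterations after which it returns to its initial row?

0111110010
1111100100
1111001001
1110010011
1100100111
1001001111
0010011111
0100111110
1001111100
0011111001

10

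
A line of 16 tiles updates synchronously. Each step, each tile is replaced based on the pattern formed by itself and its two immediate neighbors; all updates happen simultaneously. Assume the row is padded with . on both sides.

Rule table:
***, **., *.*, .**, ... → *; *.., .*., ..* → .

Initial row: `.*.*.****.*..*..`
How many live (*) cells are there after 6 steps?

..*.******.....*
*..*******.***..
...***********.*
**.************.
***************.
***************.
count of *: 15

15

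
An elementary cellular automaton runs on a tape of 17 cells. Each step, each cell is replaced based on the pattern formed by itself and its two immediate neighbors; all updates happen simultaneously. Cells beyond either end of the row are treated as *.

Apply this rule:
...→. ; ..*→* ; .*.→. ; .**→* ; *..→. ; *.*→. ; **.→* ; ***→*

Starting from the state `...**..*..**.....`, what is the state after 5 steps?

.****.******.****

..***.*..***....*
.****...****...**
.****..*****..***
.****.******.****
.****.******.****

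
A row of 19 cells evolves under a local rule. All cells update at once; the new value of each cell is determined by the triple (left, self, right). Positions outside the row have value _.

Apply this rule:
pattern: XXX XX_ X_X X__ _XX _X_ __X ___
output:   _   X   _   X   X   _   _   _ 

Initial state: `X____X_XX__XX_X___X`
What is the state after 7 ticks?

_______X_______X_XX

tick 1: _X_____XXX_XX__X___
tick 2: __X____X_X_XXX__X__
tick 3: ___X_______X_XX__X_
tick 4: ____X________XXX__X
tick 5: _____X_______X_XX__
tick 6: ______X________XXX_
tick 7: _______X_______X_XX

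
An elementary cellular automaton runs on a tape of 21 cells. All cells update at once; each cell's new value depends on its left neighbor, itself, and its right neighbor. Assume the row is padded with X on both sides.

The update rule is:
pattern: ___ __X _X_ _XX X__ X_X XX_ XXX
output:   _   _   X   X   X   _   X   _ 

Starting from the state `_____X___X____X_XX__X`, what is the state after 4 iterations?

X____XX__XX___X_XXX_X
XX___XXX_XXX__X_X_X_X
_XX__X_X_X_XX_X_X_X_X
_XXX_X_X_X_XX_X_X_X_X

_XXX_X_X_X_XX_X_X_X_X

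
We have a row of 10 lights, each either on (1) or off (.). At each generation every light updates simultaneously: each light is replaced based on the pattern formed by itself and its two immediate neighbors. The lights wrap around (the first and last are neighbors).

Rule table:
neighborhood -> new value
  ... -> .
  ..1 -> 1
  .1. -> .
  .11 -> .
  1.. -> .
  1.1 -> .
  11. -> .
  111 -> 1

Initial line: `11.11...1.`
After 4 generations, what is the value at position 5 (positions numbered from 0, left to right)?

.

.......1..
......1...
.....1....
....1.....
position 5 holds .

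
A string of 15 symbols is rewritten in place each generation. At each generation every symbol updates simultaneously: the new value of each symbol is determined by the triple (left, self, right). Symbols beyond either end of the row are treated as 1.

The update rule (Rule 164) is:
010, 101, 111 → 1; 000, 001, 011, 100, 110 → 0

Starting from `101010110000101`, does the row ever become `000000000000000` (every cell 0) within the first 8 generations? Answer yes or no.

yes

generation 1: 011111000000110
generation 2: 101110000000001
generation 3: 010100000000000
generation 4: 111100000000000
generation 5: 111000000000000
generation 6: 110000000000000
generation 7: 100000000000000
generation 8: 000000000000000
all cells are 0 at generation 8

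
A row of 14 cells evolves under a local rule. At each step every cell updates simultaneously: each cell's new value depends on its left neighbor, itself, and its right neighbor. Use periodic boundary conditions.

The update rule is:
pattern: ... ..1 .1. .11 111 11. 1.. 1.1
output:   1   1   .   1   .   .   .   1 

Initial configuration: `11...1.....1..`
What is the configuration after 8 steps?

1..11..1111..1
..11..11....11
.11..11..1111.
11..11..11....
1..11..11..111
..11..11..11..
111..11..11..1
....11..11..11

....11..11..11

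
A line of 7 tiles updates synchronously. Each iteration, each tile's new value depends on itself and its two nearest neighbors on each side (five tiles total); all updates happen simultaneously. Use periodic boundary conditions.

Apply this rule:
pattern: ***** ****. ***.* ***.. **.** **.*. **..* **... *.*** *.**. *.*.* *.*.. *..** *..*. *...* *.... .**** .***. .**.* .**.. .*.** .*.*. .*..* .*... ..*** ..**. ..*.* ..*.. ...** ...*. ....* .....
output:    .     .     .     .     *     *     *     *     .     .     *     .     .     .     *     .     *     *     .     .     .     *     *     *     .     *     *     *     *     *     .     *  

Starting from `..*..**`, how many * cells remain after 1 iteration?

4

iteration 1: *.**.*.
count of *: 4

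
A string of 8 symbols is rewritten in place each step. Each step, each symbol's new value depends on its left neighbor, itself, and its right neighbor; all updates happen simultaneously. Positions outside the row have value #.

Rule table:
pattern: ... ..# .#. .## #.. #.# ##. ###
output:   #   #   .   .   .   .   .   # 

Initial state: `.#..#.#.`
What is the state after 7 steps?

...#..##

step 1: ...#....
step 2: .##..###
step 3: ....#.##
step 4: .###...#
step 5: ..#..##.
step 6: .#..#...
step 7: ...#..##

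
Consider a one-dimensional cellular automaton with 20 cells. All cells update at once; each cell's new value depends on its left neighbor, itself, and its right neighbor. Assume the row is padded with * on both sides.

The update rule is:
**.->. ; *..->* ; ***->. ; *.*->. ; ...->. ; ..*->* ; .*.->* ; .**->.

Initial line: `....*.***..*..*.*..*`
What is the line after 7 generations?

..****.***.***.***.*

*..**....******.***.
.**..*..*...........
...*******.........*
*.*.......*.......*.
..**.....***.....**.
**..*...*...*...*...
..****.***.***.***.*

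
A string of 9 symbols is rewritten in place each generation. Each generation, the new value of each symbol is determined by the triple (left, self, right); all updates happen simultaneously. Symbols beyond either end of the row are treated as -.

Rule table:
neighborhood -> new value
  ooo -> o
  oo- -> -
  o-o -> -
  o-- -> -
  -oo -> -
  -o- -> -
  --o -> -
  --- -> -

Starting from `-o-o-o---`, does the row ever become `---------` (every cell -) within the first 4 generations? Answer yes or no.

yes

---------
all cells are - at generation 1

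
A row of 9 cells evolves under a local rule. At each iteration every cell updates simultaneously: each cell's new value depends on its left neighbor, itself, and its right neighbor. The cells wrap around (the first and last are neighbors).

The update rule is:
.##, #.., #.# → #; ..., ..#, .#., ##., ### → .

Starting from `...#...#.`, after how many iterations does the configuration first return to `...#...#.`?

iteration 1: ....#...#
iteration 2: #....#...
iteration 3: .#....#..
iteration 4: ..#....#.
iteration 5: ...#....#
iteration 6: #...#....
iteration 7: .#...#...
iteration 8: ..#...#..
iteration 9: ...#...#.

9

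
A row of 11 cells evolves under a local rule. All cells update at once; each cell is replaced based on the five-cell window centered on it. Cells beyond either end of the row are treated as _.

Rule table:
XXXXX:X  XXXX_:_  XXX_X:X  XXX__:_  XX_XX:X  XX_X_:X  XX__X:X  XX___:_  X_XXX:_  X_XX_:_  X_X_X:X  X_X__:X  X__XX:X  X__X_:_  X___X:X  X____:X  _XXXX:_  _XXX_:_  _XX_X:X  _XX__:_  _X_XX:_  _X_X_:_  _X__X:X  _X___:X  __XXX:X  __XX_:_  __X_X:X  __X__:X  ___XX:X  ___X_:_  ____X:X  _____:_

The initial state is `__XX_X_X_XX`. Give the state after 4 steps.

step 1: XX_XXX_X___
step 2: _XX__XXXXX_
step 3: X__XXX_X___
step 4: XXXX_XXXXX_

XXXX_XXXXX_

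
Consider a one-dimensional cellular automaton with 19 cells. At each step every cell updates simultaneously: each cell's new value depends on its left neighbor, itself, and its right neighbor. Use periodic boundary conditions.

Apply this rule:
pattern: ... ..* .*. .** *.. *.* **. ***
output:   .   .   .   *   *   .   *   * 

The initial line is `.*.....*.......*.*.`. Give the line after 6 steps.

....*..*.....*.....

..*.....*.........*
*..*.....*.........
.*..*.....*........
..*..*.....*.......
...*..*.....*......
....*..*.....*.....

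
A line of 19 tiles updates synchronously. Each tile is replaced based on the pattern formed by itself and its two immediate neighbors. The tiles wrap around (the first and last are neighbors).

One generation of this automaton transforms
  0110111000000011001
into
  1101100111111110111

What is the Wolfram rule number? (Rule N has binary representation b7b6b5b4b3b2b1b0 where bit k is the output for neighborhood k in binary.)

position 5: 111 → 0  (bit 7 = 0)
position 2: 110 → 0  (bit 6 = 0)
position 0: 101 → 1  (bit 5 = 1)
position 7: 100 → 1  (bit 4 = 1)
position 1: 011 → 1  (bit 3 = 1)
position 18: 010 → 1  (bit 2 = 1)
position 13: 001 → 1  (bit 1 = 1)
position 8: 000 → 1  (bit 0 = 1)
bits b7..b0 = 00111111 = 63

63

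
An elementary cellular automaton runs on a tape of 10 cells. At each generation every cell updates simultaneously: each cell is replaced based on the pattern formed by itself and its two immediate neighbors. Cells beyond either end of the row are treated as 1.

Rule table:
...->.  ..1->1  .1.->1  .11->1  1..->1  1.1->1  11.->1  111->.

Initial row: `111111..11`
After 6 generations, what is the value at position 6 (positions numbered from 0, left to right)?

.....1111.
1...11..11
11.111111.
.111....11
11.11..11.
.111111111
position 6 holds 1

1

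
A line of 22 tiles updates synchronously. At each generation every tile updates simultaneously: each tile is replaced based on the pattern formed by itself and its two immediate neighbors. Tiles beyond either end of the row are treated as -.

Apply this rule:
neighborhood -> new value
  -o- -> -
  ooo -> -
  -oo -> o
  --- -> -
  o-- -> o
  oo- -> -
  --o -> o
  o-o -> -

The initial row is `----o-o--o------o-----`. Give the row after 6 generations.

generation 1: ---o---oo-o----o-o----
generation 2: --o-o-oo---o--o---o---
generation 3: -o----o-o-o-oo-o-o-o--
generation 4: o-o--o------o-------o-
generation 5: ---oo-o----o-o-----o-o
generation 6: --oo---o--o---o---o---

--oo---o--o---o---o---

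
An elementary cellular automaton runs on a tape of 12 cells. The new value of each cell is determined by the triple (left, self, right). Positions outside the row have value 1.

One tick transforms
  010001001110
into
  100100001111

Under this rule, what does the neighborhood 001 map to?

0

At position 4 the neighborhood is 001; the next row has 0 there.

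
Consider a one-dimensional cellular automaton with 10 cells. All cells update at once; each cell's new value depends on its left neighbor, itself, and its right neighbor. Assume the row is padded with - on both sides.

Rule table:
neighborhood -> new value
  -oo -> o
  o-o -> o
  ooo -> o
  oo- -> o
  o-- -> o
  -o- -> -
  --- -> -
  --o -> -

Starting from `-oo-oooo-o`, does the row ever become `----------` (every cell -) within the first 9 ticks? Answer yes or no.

no

-oooooooo-
-ooooooooo
-ooooooooo  (fixed point — unchanged through tick 9)
tick 9 is -ooooooooo, still not uniform -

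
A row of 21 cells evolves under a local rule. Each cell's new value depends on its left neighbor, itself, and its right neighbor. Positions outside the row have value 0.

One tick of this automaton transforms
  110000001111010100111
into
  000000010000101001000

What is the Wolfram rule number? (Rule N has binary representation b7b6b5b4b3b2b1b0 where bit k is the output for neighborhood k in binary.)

position 9: 111 → 0  (bit 7 = 0)
position 1: 110 → 0  (bit 6 = 0)
position 12: 101 → 1  (bit 5 = 1)
position 2: 100 → 0  (bit 4 = 0)
position 0: 011 → 0  (bit 3 = 0)
position 13: 010 → 0  (bit 2 = 0)
position 7: 001 → 1  (bit 1 = 1)
position 3: 000 → 0  (bit 0 = 0)
bits b7..b0 = 00100010 = 34

34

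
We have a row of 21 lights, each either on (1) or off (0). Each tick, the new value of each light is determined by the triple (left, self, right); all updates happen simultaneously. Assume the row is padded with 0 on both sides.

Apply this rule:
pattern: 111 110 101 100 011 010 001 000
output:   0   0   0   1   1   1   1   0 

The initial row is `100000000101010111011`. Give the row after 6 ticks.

tick 1: 110000001101010100010
tick 2: 101000011001010110111
tick 3: 101100110111010100100
tick 4: 101011100100010111110
tick 5: 101010011110110100001
tick 6: 101011110000100110011

101011110000100110011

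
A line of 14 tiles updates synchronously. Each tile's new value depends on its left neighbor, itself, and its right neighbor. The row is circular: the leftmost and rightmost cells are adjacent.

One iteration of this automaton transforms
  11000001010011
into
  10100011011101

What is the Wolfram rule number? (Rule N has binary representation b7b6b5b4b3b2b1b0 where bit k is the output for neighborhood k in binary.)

position 0: 111 → 1  (bit 7 = 1)
position 1: 110 → 0  (bit 6 = 0)
position 8: 101 → 0  (bit 5 = 0)
position 2: 100 → 1  (bit 4 = 1)
position 12: 011 → 0  (bit 3 = 0)
position 7: 010 → 1  (bit 2 = 1)
position 6: 001 → 1  (bit 1 = 1)
position 3: 000 → 0  (bit 0 = 0)
bits b7..b0 = 10010110 = 150

150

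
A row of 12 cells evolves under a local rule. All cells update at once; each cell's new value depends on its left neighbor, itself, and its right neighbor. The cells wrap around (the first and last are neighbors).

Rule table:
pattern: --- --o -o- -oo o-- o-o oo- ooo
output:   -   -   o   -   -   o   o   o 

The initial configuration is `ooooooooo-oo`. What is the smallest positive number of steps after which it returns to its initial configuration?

step 1: oooooooooo-o
step 2: ooooooooooo-
step 3: -ooooooooooo
step 4: o-oooooooooo
step 5: oo-ooooooooo
step 6: ooo-oooooooo
step 7: oooo-ooooooo
step 8: ooooo-oooooo
step 9: oooooo-ooooo
step 10: ooooooo-oooo
step 11: oooooooo-ooo
step 12: ooooooooo-oo

12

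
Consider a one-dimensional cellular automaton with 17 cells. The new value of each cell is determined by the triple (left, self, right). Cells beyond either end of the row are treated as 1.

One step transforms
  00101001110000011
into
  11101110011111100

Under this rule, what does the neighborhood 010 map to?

1

At position 2 the neighborhood is 010; the next row has 1 there.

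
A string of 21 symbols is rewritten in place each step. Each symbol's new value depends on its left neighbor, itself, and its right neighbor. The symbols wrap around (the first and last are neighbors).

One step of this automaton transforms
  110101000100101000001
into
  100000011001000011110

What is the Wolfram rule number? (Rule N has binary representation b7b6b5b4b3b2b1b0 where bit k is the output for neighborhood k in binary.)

position 0: 111 → 1  (bit 7 = 1)
position 1: 110 → 0  (bit 6 = 0)
position 2: 101 → 0  (bit 5 = 0)
position 6: 100 → 0  (bit 4 = 0)
position 20: 011 → 0  (bit 3 = 0)
position 3: 010 → 0  (bit 2 = 0)
position 8: 001 → 1  (bit 1 = 1)
position 7: 000 → 1  (bit 0 = 1)
bits b7..b0 = 10000011 = 131

131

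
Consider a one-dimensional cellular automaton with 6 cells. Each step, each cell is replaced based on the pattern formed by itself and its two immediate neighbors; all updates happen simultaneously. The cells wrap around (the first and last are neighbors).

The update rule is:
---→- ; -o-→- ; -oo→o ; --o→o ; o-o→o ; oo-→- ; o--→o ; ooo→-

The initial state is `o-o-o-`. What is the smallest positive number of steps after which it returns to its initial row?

2

step 1: -o-o-o
step 2: o-o-o-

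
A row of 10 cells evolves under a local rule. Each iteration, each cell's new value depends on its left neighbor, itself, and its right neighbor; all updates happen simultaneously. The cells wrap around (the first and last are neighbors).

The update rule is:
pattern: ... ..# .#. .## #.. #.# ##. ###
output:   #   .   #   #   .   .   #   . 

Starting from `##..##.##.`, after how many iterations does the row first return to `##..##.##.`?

1

##..##.##.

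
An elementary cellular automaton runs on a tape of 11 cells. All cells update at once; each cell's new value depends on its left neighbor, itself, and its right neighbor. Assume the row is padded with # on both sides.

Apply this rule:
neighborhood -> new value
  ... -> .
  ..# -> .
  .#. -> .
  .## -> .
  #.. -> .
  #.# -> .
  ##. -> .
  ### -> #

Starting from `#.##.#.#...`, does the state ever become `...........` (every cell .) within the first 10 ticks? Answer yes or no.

tick 1: ...........
all cells are . at tick 1

yes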